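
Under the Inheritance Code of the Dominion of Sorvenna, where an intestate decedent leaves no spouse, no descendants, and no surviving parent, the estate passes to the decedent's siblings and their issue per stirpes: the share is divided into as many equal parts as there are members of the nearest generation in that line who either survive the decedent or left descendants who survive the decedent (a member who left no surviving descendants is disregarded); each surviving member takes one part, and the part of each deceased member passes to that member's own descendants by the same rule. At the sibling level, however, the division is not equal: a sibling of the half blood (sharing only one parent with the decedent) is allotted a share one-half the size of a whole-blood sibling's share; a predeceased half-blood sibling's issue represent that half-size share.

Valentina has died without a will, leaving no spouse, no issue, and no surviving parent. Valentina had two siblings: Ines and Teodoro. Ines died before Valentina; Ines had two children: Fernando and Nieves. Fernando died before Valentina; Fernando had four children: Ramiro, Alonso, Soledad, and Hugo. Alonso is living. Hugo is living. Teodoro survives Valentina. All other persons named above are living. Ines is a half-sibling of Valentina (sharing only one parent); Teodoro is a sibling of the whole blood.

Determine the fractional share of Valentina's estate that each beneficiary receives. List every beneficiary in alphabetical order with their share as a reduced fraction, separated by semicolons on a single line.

Alonso 1/24; Hugo 1/24; Nieves 1/6; Ramiro 1/24; Soledad 1/24; Teodoro 2/3

No spouse, descendants, or parent survives, so the estate passes to Valentina's siblings per stirpes.
Half-blood siblings count for one-half the weight of whole-blood siblings at the initial division.
Dividing 1 in proportion to weights (total weight 3/2): Ines (weight 1/2) → 1/3; Teodoro (weight 1) → 2/3.
Ines predeceased; the 1/3 allotted to Ines's branch passes to Ines's issue by representation.
The 1/3 is divided into 2 equal shares of 1/6 among Fernando, Nieves.
Fernando predeceased; the 1/6 allotted to Fernando's branch passes to Fernando's issue by representation.
The 1/6 is divided into 4 equal shares of 1/24 among Ramiro, Alonso, Soledad, Hugo.
Ramiro is living and takes 1/24.
Alonso is living and takes 1/24.
Soledad is living and takes 1/24.
Hugo is living and takes 1/24.
Nieves is living and takes 1/6.
Teodoro is living and takes 2/3.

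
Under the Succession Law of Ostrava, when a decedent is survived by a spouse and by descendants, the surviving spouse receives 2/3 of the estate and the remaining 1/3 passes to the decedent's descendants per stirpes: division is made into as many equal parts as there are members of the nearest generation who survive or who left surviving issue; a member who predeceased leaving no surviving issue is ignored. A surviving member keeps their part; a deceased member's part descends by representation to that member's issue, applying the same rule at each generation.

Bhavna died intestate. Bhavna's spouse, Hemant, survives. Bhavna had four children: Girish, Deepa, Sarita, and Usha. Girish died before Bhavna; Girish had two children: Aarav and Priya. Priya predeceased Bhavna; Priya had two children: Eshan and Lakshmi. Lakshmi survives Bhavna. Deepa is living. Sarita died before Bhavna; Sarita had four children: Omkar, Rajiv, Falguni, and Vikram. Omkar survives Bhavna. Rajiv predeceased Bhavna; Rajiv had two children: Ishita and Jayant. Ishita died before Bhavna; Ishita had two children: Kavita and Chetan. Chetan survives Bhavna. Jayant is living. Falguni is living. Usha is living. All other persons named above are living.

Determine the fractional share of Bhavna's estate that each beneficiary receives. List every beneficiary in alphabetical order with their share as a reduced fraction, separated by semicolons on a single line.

Hemant, as surviving spouse, takes 2/3.
The remaining 1/3 passes to Bhavna's descendants per stirpes.
The 1/3 is divided into 4 equal shares of 1/12 among Girish, Deepa, Sarita, Usha.
Girish predeceased; the 1/12 allotted to Girish's branch passes to Girish's issue by representation.
The 1/12 is divided into 2 equal shares of 1/24 among Aarav, Priya.
Aarav is living and takes 1/24.
Priya predeceased; the 1/24 allotted to Priya's branch passes to Priya's issue by representation.
The 1/24 is divided into 2 equal shares of 1/48 among Eshan, Lakshmi.
Eshan is living and takes 1/48.
Lakshmi is living and takes 1/48.
Deepa is living and takes 1/12.
Sarita predeceased; the 1/12 allotted to Sarita's branch passes to Sarita's issue by representation.
The 1/12 is divided into 4 equal shares of 1/48 among Omkar, Rajiv, Falguni, Vikram.
Omkar is living and takes 1/48.
Rajiv predeceased; the 1/48 allotted to Rajiv's branch passes to Rajiv's issue by representation.
The 1/48 is divided into 2 equal shares of 1/96 among Ishita, Jayant.
Ishita predeceased; the 1/96 allotted to Ishita's branch passes to Ishita's issue by representation.
The 1/96 is divided into 2 equal shares of 1/192 among Kavita, Chetan.
Kavita is living and takes 1/192.
Chetan is living and takes 1/192.
Jayant is living and takes 1/96.
Falguni is living and takes 1/48.
Vikram is living and takes 1/48.
Usha is living and takes 1/12.

Aarav 1/24; Chetan 1/192; Deepa 1/12; Eshan 1/48; Falguni 1/48; Hemant 2/3; Jayant 1/96; Kavita 1/192; Lakshmi 1/48; Omkar 1/48; Usha 1/12; Vikram 1/48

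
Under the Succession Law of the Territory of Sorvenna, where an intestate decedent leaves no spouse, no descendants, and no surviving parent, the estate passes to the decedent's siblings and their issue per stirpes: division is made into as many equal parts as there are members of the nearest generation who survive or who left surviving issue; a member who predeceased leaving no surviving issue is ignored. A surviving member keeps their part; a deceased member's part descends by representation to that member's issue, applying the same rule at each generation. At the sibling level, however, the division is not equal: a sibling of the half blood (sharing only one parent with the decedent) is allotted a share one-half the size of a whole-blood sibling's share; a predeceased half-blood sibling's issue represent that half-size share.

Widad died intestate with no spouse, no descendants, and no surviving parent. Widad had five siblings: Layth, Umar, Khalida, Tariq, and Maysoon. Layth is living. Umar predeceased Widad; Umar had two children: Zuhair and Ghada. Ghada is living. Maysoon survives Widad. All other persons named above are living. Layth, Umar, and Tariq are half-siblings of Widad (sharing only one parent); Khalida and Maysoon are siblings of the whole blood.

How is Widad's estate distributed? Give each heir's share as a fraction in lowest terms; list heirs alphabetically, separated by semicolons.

No spouse, descendants, or parent survives, so the estate passes to Widad's siblings per stirpes.
Half-blood siblings count for one-half the weight of whole-blood siblings at the initial division.
Dividing 1 in proportion to weights (total weight 7/2): Layth (weight 1/2) → 1/7; Umar (weight 1/2) → 1/7; Khalida (weight 1) → 2/7; Tariq (weight 1/2) → 1/7; Maysoon (weight 1) → 2/7.
Layth is living and takes 1/7.
Umar predeceased; the 1/7 allotted to Umar's branch passes to Umar's issue by representation.
The 1/7 is divided into 2 equal shares of 1/14 among Zuhair, Ghada.
Zuhair is living and takes 1/14.
Ghada is living and takes 1/14.
Khalida is living and takes 2/7.
Tariq is living and takes 1/7.
Maysoon is living and takes 2/7.

Ghada 1/14; Khalida 2/7; Layth 1/7; Maysoon 2/7; Tariq 1/7; Zuhair 1/14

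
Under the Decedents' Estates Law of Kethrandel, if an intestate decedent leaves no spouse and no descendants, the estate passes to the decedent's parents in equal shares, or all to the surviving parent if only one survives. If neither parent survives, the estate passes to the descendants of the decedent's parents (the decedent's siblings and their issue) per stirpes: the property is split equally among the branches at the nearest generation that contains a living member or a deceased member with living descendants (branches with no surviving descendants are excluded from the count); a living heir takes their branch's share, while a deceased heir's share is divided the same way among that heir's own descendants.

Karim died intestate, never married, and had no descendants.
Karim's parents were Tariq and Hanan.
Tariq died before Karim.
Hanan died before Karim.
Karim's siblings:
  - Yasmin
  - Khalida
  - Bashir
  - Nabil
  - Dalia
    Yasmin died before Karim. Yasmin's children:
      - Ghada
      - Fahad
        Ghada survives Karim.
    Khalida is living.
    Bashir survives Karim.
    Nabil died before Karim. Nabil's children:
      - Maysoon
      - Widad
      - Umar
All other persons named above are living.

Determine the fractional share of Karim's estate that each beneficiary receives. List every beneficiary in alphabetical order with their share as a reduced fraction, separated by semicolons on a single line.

Bashir 1/5; Dalia 1/5; Fahad 1/10; Ghada 1/10; Khalida 1/5; Maysoon 1/15; Umar 1/15; Widad 1/15

Neither parent survives and there are no descendants, so the estate passes to Karim's siblings and their issue per stirpes.
The estate is divided into 5 equal shares of 1/5 among Yasmin, Khalida, Bashir, Nabil, Dalia.
Yasmin predeceased; the 1/5 allotted to Yasmin's branch passes to Yasmin's issue by representation.
The 1/5 is divided into 2 equal shares of 1/10 among Ghada, Fahad.
Ghada is living and takes 1/10.
Fahad is living and takes 1/10.
Khalida is living and takes 1/5.
Bashir is living and takes 1/5.
Nabil predeceased; the 1/5 allotted to Nabil's branch passes to Nabil's issue by representation.
The 1/5 is divided into 3 equal shares of 1/15 among Maysoon, Widad, Umar.
Maysoon is living and takes 1/15.
Widad is living and takes 1/15.
Umar is living and takes 1/15.
Dalia is living and takes 1/5.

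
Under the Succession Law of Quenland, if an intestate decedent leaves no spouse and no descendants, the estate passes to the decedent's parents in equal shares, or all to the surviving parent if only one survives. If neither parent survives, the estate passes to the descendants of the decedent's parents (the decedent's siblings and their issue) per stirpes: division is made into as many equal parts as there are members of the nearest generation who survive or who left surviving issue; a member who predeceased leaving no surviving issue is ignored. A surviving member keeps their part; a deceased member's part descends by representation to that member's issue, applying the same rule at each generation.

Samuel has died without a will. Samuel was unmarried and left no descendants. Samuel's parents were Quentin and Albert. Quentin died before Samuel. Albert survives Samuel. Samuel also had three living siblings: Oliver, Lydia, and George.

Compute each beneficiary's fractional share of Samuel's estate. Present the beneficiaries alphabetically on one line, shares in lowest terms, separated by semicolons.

Albert 1

Only one parent, Albert, survives, so Albert takes the entire estate. The siblings take nothing because a surviving parent has priority.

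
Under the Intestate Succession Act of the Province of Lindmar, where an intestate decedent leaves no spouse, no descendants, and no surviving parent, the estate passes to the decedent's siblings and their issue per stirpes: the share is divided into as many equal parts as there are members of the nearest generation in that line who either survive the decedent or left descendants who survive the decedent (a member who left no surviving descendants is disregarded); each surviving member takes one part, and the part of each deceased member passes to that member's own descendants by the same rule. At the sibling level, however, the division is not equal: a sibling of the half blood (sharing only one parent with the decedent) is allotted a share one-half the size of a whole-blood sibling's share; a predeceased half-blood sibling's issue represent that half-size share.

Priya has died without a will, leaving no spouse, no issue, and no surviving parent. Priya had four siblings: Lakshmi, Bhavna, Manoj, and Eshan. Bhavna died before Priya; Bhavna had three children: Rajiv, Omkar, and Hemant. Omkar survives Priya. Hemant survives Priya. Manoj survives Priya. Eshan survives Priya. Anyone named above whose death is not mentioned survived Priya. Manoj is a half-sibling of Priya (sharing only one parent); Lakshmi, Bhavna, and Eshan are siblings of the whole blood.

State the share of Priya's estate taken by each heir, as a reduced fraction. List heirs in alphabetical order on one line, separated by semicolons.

Eshan 2/7; Hemant 2/21; Lakshmi 2/7; Manoj 1/7; Omkar 2/21; Rajiv 2/21

No spouse, descendants, or parent survives, so the estate passes to Priya's siblings per stirpes.
Half-blood siblings count for one-half the weight of whole-blood siblings at the initial division.
Dividing 1 in proportion to weights (total weight 7/2): Lakshmi (weight 1) → 2/7; Bhavna (weight 1) → 2/7; Manoj (weight 1/2) → 1/7; Eshan (weight 1) → 2/7.
Lakshmi is living and takes 2/7.
Bhavna predeceased; the 2/7 allotted to Bhavna's branch passes to Bhavna's issue by representation.
The 2/7 is divided into 3 equal shares of 2/21 among Rajiv, Omkar, Hemant.
Rajiv is living and takes 2/21.
Omkar is living and takes 2/21.
Hemant is living and takes 2/21.
Manoj is living and takes 1/7.
Eshan is living and takes 2/7.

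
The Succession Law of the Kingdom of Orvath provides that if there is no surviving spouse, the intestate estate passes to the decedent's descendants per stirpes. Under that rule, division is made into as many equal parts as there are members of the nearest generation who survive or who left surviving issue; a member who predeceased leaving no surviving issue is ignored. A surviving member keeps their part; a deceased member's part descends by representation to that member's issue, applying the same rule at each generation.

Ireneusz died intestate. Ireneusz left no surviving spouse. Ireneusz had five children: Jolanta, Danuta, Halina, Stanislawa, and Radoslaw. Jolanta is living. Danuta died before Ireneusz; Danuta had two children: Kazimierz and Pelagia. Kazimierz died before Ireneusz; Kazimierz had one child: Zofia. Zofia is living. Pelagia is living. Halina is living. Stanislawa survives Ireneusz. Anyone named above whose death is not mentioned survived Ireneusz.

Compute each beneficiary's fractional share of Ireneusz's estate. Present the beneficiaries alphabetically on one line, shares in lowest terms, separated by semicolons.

There is no surviving spouse, so the entire estate passes to Ireneusz's descendants per stirpes.
The estate is divided into 5 equal shares of 1/5 among Jolanta, Danuta, Halina, Stanislawa, Radoslaw.
Jolanta is living and takes 1/5.
Danuta predeceased; the 1/5 allotted to Danuta's branch passes to Danuta's issue by representation.
The 1/5 is divided into 2 equal shares of 1/10 among Kazimierz, Pelagia.
Kazimierz predeceased; the 1/10 allotted to Kazimierz's branch passes to Kazimierz's issue by representation.
Zofia is the sole taker at this level and receives the full 1/10.
Pelagia is living and takes 1/10.
Halina is living and takes 1/5.
Stanislawa is living and takes 1/5.
Radoslaw is living and takes 1/5.

Halina 1/5; Jolanta 1/5; Pelagia 1/10; Radoslaw 1/5; Stanislawa 1/5; Zofia 1/10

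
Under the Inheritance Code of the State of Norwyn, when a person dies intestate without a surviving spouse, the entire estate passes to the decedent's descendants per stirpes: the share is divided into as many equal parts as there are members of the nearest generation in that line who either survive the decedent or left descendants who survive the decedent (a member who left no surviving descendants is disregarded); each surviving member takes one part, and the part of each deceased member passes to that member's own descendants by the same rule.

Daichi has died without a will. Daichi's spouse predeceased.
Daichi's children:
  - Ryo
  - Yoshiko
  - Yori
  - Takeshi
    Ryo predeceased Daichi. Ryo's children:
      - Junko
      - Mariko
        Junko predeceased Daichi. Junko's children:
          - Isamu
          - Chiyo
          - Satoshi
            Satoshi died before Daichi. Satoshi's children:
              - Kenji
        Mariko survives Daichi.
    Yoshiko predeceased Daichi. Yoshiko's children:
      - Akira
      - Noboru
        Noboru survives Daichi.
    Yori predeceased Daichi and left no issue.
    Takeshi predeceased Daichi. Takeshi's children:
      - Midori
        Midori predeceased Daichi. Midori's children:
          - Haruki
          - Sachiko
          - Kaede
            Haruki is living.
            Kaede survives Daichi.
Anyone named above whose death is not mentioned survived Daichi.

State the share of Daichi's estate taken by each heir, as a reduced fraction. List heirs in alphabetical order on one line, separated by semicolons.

Akira 1/6; Chiyo 1/18; Haruki 1/9; Isamu 1/18; Kaede 1/9; Kenji 1/18; Mariko 1/6; Noboru 1/6; Sachiko 1/9

There is no surviving spouse, so the entire estate passes to Daichi's descendants per stirpes.
Yori left no surviving issue, so that branch lapses and is disregarded.
The estate is divided into 3 equal shares of 1/3 among Ryo, Yoshiko, Takeshi.
Ryo predeceased; the 1/3 allotted to Ryo's branch passes to Ryo's issue by representation.
The 1/3 is divided into 2 equal shares of 1/6 among Junko, Mariko.
Junko predeceased; the 1/6 allotted to Junko's branch passes to Junko's issue by representation.
The 1/6 is divided into 3 equal shares of 1/18 among Isamu, Chiyo, Satoshi.
Isamu is living and takes 1/18.
Chiyo is living and takes 1/18.
Satoshi predeceased; the 1/18 allotted to Satoshi's branch passes to Satoshi's issue by representation.
Kenji is the sole taker at this level and receives the full 1/18.
Mariko is living and takes 1/6.
Yoshiko predeceased; the 1/3 allotted to Yoshiko's branch passes to Yoshiko's issue by representation.
The 1/3 is divided into 2 equal shares of 1/6 among Akira, Noboru.
Akira is living and takes 1/6.
Noboru is living and takes 1/6.
Takeshi predeceased; the 1/3 allotted to Takeshi's branch passes to Takeshi's issue by representation.
Midori's line is the sole branch at this level, so the full 1/3 passes to Midori's issue by representation.
The 1/3 is divided into 3 equal shares of 1/9 among Haruki, Sachiko, Kaede.
Haruki is living and takes 1/9.
Sachiko is living and takes 1/9.
Kaede is living and takes 1/9.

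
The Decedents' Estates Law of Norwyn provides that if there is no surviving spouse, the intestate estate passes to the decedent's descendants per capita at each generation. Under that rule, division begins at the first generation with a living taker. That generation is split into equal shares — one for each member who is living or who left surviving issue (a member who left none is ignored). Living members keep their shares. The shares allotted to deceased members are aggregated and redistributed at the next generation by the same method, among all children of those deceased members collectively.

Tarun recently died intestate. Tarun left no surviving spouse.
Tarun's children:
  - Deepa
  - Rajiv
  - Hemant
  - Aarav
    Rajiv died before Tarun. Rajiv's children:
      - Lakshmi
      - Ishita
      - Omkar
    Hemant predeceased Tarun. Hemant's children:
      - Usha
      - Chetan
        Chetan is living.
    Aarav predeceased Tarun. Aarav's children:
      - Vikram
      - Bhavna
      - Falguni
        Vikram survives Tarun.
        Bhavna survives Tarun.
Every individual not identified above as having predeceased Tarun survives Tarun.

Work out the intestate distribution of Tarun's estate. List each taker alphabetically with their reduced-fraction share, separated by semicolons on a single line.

There is no surviving spouse, so the entire estate passes to Tarun's descendants per capita at each generation.
At generation 1 (Deepa, Rajiv, Hemant, Aarav) there are 4 shares of (1)/4 = 1/4 each.
Living: Deepa — each takes 1/4.
Deceased: Rajiv, Hemant, and Aarav. Their combined 3/4 is pooled and carried to generation 2.
At generation 2 (Lakshmi, Ishita, Omkar, Usha, Chetan, Vikram, Bhavna, Falguni) there are 8 shares of (3/4)/8 = 3/32 each.
Living: Lakshmi, Ishita, Omkar, Usha, Chetan, Vikram, Bhavna, and Falguni — each takes 3/32.

Bhavna 3/32; Chetan 3/32; Deepa 1/4; Falguni 3/32; Ishita 3/32; Lakshmi 3/32; Omkar 3/32; Usha 3/32; Vikram 3/32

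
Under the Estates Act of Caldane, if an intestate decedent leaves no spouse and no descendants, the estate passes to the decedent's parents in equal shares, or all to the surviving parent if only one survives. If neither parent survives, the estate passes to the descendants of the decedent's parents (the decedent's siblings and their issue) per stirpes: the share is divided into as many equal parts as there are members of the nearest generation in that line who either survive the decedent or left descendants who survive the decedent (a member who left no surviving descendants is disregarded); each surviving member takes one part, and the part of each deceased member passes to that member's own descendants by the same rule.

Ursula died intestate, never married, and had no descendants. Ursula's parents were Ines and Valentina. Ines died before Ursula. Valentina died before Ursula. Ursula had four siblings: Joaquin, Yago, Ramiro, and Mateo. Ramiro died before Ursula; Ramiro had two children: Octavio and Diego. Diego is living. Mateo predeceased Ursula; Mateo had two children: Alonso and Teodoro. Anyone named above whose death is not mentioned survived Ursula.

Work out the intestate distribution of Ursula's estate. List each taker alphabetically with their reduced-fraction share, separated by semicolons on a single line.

Alonso 1/8; Diego 1/8; Joaquin 1/4; Octavio 1/8; Teodoro 1/8; Yago 1/4

Neither parent survives and there are no descendants, so the estate passes to Ursula's siblings and their issue per stirpes.
The estate is divided into 4 equal shares of 1/4 among Joaquin, Yago, Ramiro, Mateo.
Joaquin is living and takes 1/4.
Yago is living and takes 1/4.
Ramiro predeceased; the 1/4 allotted to Ramiro's branch passes to Ramiro's issue by representation.
The 1/4 is divided into 2 equal shares of 1/8 among Octavio, Diego.
Octavio is living and takes 1/8.
Diego is living and takes 1/8.
Mateo predeceased; the 1/4 allotted to Mateo's branch passes to Mateo's issue by representation.
The 1/4 is divided into 2 equal shares of 1/8 among Alonso, Teodoro.
Alonso is living and takes 1/8.
Teodoro is living and takes 1/8.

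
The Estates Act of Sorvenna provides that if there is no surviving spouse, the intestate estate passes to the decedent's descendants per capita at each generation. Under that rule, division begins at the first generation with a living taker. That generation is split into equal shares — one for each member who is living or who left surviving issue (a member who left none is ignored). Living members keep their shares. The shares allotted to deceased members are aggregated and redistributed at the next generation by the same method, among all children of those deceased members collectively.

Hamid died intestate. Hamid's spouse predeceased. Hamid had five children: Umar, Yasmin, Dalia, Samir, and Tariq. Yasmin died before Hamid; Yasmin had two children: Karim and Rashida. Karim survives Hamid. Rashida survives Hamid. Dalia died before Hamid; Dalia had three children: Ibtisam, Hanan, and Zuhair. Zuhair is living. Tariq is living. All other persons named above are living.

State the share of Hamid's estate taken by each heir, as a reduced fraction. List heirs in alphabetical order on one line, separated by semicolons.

There is no surviving spouse, so the entire estate passes to Hamid's descendants per capita at each generation.
At generation 1 (Umar, Yasmin, Dalia, Samir, Tariq) there are 5 shares of (1)/5 = 1/5 each.
Living: Umar, Samir, and Tariq — each takes 1/5.
Deceased: Yasmin and Dalia. Their combined 2/5 is pooled and carried to generation 2.
At generation 2 (Karim, Rashida, Ibtisam, Hanan, Zuhair) there are 5 shares of (2/5)/5 = 2/25 each.
Living: Karim, Rashida, Ibtisam, Hanan, and Zuhair — each takes 2/25.

Hanan 2/25; Ibtisam 2/25; Karim 2/25; Rashida 2/25; Samir 1/5; Tariq 1/5; Umar 1/5; Zuhair 2/25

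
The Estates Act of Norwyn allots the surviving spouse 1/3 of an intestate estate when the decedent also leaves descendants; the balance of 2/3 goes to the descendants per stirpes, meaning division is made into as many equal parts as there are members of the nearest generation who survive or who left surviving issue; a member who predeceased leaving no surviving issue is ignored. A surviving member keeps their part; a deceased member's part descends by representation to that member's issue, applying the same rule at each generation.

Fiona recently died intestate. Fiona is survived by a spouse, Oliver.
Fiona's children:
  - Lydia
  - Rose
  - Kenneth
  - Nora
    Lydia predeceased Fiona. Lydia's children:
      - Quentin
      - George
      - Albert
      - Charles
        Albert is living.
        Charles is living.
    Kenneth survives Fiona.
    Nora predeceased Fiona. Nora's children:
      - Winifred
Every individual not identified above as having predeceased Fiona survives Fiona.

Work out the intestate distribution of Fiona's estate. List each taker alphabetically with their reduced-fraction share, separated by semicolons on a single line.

Albert 1/24; Charles 1/24; George 1/24; Kenneth 1/6; Oliver 1/3; Quentin 1/24; Rose 1/6; Winifred 1/6

Oliver, as surviving spouse, takes 1/3.
The remaining 2/3 passes to Fiona's descendants per stirpes.
The 2/3 is divided into 4 equal shares of 1/6 among Lydia, Rose, Kenneth, Nora.
Lydia predeceased; the 1/6 allotted to Lydia's branch passes to Lydia's issue by representation.
The 1/6 is divided into 4 equal shares of 1/24 among Quentin, George, Albert, Charles.
Quentin is living and takes 1/24.
George is living and takes 1/24.
Albert is living and takes 1/24.
Charles is living and takes 1/24.
Rose is living and takes 1/6.
Kenneth is living and takes 1/6.
Nora predeceased; the 1/6 allotted to Nora's branch passes to Nora's issue by representation.
Winifred is the sole taker at this level and receives the full 1/6.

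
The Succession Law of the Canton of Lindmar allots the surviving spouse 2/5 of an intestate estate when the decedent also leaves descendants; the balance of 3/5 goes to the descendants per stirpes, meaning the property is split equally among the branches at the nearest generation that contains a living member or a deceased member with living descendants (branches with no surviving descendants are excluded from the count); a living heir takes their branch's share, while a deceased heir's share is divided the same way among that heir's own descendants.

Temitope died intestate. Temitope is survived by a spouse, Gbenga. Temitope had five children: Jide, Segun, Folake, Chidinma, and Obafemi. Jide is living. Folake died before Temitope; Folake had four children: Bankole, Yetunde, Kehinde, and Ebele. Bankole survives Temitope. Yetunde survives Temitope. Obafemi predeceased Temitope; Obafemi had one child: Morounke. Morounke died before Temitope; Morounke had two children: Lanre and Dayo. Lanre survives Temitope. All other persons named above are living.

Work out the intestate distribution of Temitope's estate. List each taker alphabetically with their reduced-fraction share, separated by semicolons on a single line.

Gbenga, as surviving spouse, takes 2/5.
The remaining 3/5 passes to Temitope's descendants per stirpes.
The 3/5 is divided into 5 equal shares of 3/25 among Jide, Segun, Folake, Chidinma, Obafemi.
Jide is living and takes 3/25.
Segun is living and takes 3/25.
Folake predeceased; the 3/25 allotted to Folake's branch passes to Folake's issue by representation.
The 3/25 is divided into 4 equal shares of 3/100 among Bankole, Yetunde, Kehinde, Ebele.
Bankole is living and takes 3/100.
Yetunde is living and takes 3/100.
Kehinde is living and takes 3/100.
Ebele is living and takes 3/100.
Chidinma is living and takes 3/25.
Obafemi predeceased; the 3/25 allotted to Obafemi's branch passes to Obafemi's issue by representation.
Morounke's line is the sole branch at this level, so the full 3/25 passes to Morounke's issue by representation.
The 3/25 is divided into 2 equal shares of 3/50 among Lanre, Dayo.
Lanre is living and takes 3/50.
Dayo is living and takes 3/50.

Bankole 3/100; Chidinma 3/25; Dayo 3/50; Ebele 3/100; Gbenga 2/5; Jide 3/25; Kehinde 3/100; Lanre 3/50; Segun 3/25; Yetunde 3/100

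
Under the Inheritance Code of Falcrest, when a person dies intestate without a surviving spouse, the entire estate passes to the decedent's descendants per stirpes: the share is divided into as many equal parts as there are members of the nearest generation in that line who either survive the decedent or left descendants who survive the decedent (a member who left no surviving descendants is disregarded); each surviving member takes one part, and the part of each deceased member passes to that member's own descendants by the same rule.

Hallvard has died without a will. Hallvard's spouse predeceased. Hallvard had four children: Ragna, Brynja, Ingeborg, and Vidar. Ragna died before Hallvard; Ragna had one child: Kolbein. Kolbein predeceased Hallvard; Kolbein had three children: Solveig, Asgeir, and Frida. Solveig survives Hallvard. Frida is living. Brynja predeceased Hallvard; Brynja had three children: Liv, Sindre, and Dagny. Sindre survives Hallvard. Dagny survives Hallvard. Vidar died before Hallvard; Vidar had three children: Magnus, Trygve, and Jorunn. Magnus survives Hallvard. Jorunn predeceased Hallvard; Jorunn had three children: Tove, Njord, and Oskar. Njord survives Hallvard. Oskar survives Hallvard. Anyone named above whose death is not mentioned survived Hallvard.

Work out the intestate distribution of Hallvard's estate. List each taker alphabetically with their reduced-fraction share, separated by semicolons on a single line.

There is no surviving spouse, so the entire estate passes to Hallvard's descendants per stirpes.
The estate is divided into 4 equal shares of 1/4 among Ragna, Brynja, Ingeborg, Vidar.
Ragna predeceased; the 1/4 allotted to Ragna's branch passes to Ragna's issue by representation.
Kolbein's line is the sole branch at this level, so the full 1/4 passes to Kolbein's issue by representation.
The 1/4 is divided into 3 equal shares of 1/12 among Solveig, Asgeir, Frida.
Solveig is living and takes 1/12.
Asgeir is living and takes 1/12.
Frida is living and takes 1/12.
Brynja predeceased; the 1/4 allotted to Brynja's branch passes to Brynja's issue by representation.
The 1/4 is divided into 3 equal shares of 1/12 among Liv, Sindre, Dagny.
Liv is living and takes 1/12.
Sindre is living and takes 1/12.
Dagny is living and takes 1/12.
Ingeborg is living and takes 1/4.
Vidar predeceased; the 1/4 allotted to Vidar's branch passes to Vidar's issue by representation.
The 1/4 is divided into 3 equal shares of 1/12 among Magnus, Trygve, Jorunn.
Magnus is living and takes 1/12.
Trygve is living and takes 1/12.
Jorunn predeceased; the 1/12 allotted to Jorunn's branch passes to Jorunn's issue by representation.
The 1/12 is divided into 3 equal shares of 1/36 among Tove, Njord, Oskar.
Tove is living and takes 1/36.
Njord is living and takes 1/36.
Oskar is living and takes 1/36.

Asgeir 1/12; Dagny 1/12; Frida 1/12; Ingeborg 1/4; Liv 1/12; Magnus 1/12; Njord 1/36; Oskar 1/36; Sindre 1/12; Solveig 1/12; Tove 1/36; Trygve 1/12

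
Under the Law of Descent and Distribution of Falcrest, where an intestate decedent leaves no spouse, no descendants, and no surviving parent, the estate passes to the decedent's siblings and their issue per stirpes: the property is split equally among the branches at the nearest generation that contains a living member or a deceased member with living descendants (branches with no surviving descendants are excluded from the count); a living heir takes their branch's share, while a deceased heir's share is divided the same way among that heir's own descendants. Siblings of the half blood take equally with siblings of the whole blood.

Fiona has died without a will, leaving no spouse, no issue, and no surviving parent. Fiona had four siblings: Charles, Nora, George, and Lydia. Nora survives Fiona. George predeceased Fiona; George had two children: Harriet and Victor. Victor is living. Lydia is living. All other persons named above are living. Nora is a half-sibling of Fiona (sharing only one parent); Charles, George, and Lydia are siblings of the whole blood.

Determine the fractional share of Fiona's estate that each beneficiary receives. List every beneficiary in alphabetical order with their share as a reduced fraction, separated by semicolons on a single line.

No spouse, descendants, or parent survives, so the estate passes to Fiona's siblings per stirpes.
Half-blood and whole-blood siblings take equally under the stated rule.
The estate is divided into 4 equal shares of 1/4 among Charles, Nora, George, Lydia.
Charles is living and takes 1/4.
Nora is living and takes 1/4.
George predeceased; the 1/4 allotted to George's branch passes to George's issue by representation.
The 1/4 is divided into 2 equal shares of 1/8 among Harriet, Victor.
Harriet is living and takes 1/8.
Victor is living and takes 1/8.
Lydia is living and takes 1/4.

Charles 1/4; Harriet 1/8; Lydia 1/4; Nora 1/4; Victor 1/8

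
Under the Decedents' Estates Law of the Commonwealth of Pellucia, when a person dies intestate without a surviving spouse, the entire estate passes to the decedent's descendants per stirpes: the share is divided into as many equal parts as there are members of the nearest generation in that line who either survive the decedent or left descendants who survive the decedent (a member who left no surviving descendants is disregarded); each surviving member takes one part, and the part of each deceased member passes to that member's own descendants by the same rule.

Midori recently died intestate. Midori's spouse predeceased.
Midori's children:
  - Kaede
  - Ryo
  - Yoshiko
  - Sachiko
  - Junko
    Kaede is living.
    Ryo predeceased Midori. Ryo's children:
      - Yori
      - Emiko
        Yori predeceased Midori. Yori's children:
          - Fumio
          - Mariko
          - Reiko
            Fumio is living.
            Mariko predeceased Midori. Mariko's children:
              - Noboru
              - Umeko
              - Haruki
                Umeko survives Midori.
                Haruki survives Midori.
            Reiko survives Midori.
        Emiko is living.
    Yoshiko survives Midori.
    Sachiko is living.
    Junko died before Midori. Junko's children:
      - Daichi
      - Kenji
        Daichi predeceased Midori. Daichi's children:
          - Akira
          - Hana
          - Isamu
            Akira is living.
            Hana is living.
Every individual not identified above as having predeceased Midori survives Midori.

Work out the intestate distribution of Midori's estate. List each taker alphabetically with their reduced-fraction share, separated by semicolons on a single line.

There is no surviving spouse, so the entire estate passes to Midori's descendants per stirpes.
The estate is divided into 5 equal shares of 1/5 among Kaede, Ryo, Yoshiko, Sachiko, Junko.
Kaede is living and takes 1/5.
Ryo predeceased; the 1/5 allotted to Ryo's branch passes to Ryo's issue by representation.
The 1/5 is divided into 2 equal shares of 1/10 among Yori, Emiko.
Yori predeceased; the 1/10 allotted to Yori's branch passes to Yori's issue by representation.
The 1/10 is divided into 3 equal shares of 1/30 among Fumio, Mariko, Reiko.
Fumio is living and takes 1/30.
Mariko predeceased; the 1/30 allotted to Mariko's branch passes to Mariko's issue by representation.
The 1/30 is divided into 3 equal shares of 1/90 among Noboru, Umeko, Haruki.
Noboru is living and takes 1/90.
Umeko is living and takes 1/90.
Haruki is living and takes 1/90.
Reiko is living and takes 1/30.
Emiko is living and takes 1/10.
Yoshiko is living and takes 1/5.
Sachiko is living and takes 1/5.
Junko predeceased; the 1/5 allotted to Junko's branch passes to Junko's issue by representation.
The 1/5 is divided into 2 equal shares of 1/10 among Daichi, Kenji.
Daichi predeceased; the 1/10 allotted to Daichi's branch passes to Daichi's issue by representation.
The 1/10 is divided into 3 equal shares of 1/30 among Akira, Hana, Isamu.
Akira is living and takes 1/30.
Hana is living and takes 1/30.
Isamu is living and takes 1/30.
Kenji is living and takes 1/10.

Akira 1/30; Emiko 1/10; Fumio 1/30; Hana 1/30; Haruki 1/90; Isamu 1/30; Kaede 1/5; Kenji 1/10; Noboru 1/90; Reiko 1/30; Sachiko 1/5; Umeko 1/90; Yoshiko 1/5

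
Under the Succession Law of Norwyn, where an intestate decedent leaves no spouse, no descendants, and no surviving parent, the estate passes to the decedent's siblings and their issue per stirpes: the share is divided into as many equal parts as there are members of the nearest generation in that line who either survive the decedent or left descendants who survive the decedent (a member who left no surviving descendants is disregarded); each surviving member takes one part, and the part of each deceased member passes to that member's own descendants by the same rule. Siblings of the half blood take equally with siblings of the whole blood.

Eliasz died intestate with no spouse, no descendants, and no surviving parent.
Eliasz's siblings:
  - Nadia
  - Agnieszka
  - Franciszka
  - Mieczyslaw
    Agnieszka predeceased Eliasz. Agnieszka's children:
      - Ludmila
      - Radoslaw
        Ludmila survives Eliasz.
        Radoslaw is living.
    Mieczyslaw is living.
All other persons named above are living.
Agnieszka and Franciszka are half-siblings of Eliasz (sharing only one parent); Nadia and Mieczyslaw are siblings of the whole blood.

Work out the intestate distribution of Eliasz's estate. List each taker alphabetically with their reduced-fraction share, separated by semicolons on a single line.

No spouse, descendants, or parent survives, so the estate passes to Eliasz's siblings per stirpes.
Half-blood and whole-blood siblings take equally under the stated rule.
The estate is divided into 4 equal shares of 1/4 among Nadia, Agnieszka, Franciszka, Mieczyslaw.
Nadia is living and takes 1/4.
Agnieszka predeceased; the 1/4 allotted to Agnieszka's branch passes to Agnieszka's issue by representation.
The 1/4 is divided into 2 equal shares of 1/8 among Ludmila, Radoslaw.
Ludmila is living and takes 1/8.
Radoslaw is living and takes 1/8.
Franciszka is living and takes 1/4.
Mieczyslaw is living and takes 1/4.

Franciszka 1/4; Ludmila 1/8; Mieczyslaw 1/4; Nadia 1/4; Radoslaw 1/8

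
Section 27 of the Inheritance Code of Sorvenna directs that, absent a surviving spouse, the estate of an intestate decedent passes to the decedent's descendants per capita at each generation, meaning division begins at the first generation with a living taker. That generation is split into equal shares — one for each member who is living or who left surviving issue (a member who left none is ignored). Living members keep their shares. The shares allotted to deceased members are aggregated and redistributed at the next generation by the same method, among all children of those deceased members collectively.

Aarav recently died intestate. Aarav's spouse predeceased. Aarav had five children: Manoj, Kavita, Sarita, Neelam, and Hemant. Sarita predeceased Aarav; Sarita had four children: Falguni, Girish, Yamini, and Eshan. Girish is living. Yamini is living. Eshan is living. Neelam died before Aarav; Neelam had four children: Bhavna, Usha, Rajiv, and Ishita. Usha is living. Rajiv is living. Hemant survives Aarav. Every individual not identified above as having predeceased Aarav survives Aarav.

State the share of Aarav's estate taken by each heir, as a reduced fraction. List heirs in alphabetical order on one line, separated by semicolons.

There is no surviving spouse, so the entire estate passes to Aarav's descendants per capita at each generation.
At generation 1 (Manoj, Kavita, Sarita, Neelam, Hemant) there are 5 shares of (1)/5 = 1/5 each.
Living: Manoj, Kavita, and Hemant — each takes 1/5.
Deceased: Sarita and Neelam. Their combined 2/5 is pooled and carried to generation 2.
At generation 2 (Falguni, Girish, Yamini, Eshan, Bhavna, Usha, Rajiv, Ishita) there are 8 shares of (2/5)/8 = 1/20 each.
Living: Falguni, Girish, Yamini, Eshan, Bhavna, Usha, Rajiv, and Ishita — each takes 1/20.

Bhavna 1/20; Eshan 1/20; Falguni 1/20; Girish 1/20; Hemant 1/5; Ishita 1/20; Kavita 1/5; Manoj 1/5; Rajiv 1/20; Usha 1/20; Yamini 1/20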